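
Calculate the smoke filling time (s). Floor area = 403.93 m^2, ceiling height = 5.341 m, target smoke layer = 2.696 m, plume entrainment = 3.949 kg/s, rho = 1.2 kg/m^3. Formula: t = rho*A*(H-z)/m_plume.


H - z = 2.645 m
t = 1.2 * 403.93 * 2.645 / 3.949 = 324.66 s

324.66 s


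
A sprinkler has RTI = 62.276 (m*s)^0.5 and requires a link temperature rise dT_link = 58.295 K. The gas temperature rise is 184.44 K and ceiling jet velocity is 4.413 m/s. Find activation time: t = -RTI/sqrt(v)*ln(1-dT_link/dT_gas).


dT_link/dT_gas = 0.31606
ln(1 - 0.31606) = -0.37989
t = -62.276 / sqrt(4.413) * -0.37989 = 11.262 s

11.262 s


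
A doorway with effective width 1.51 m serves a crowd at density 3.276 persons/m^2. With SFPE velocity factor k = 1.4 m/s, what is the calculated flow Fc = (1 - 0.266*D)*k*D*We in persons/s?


1 - 0.266*D = 1 - 0.266*3.276 = 0.12858
Fs = 0.12858 * 1.4 * 3.276 = 0.58974 persons/(s*m)
Fc = 0.58974 * 1.51 = 0.89050 persons/s

0.89050 persons/s


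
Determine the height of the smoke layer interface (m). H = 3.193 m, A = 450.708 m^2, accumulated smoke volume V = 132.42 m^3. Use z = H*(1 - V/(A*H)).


V/(A*H) = 0.092015
1 - 0.092015 = 0.90798
z = 3.193 * 0.90798 = 2.8992 m

2.8992 m


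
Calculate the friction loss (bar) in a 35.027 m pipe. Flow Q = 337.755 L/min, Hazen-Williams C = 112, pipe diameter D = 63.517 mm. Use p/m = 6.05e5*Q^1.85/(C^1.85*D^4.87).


Q^1.85 = 47634
C^1.85 = 6180.9
D^4.87 = 6.0266e+08
p/m = 0.0077364 bar/m
p_total = 0.0077364 * 35.027 = 0.27098 bar

0.27098 bar


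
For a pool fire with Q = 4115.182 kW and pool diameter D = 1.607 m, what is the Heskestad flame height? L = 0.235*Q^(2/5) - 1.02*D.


Q^(2/5) = 27.910
0.235 * Q^(2/5) = 6.5588
1.02 * D = 1.6391
L = 4.9196 m

4.9196 m


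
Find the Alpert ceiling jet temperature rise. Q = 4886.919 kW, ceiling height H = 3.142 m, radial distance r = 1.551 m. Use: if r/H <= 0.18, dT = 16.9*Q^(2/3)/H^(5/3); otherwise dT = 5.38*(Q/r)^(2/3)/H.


r/H = 1.551 / 3.142 = 0.49363
r/H > 0.18, so dT = 5.38*(Q/r)^(2/3)/H
Q/r = 3150.8
(Q/r)^(2/3) = 214.92
dT = 5.38 * 214.92 / 3.142 = 368.01 K

368.01 K


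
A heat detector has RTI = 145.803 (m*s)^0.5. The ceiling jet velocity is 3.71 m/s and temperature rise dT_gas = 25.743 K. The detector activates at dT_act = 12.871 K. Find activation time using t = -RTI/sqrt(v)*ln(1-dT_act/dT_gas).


dT_act/dT_gas = 0.49998
ln(1 - 0.49998) = -0.69311
t = -145.803 / sqrt(3.71) * -0.69311 = 52.466 s

52.466 s


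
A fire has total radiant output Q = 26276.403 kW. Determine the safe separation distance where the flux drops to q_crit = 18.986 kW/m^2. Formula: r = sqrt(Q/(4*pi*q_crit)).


4*pi*q_crit = 238.59
Q/(4*pi*q_crit) = 110.13
r = sqrt(110.13) = 10.494 m

10.494 m


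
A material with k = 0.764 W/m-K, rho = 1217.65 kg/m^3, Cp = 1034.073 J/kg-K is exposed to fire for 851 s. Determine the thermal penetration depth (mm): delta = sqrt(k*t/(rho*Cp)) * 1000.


alpha = 0.764 / (1217.65 * 1034.073) = 6.0676e-07 m^2/s
alpha * t = 0.00051636
delta = sqrt(0.00051636) * 1000 = 22.723 mm

22.723 mm


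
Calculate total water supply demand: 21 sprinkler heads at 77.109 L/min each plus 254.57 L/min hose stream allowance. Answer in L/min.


Sprinkler demand = 21 * 77.109 = 1619.289 L/min
Total = 1619.289 + 254.57 = 1873.859 L/min

1873.859 L/min


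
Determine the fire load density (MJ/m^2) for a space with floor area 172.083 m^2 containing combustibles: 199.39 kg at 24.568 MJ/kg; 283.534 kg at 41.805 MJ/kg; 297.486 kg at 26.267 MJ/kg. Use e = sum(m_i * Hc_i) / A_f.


Total energy = 199.39*24.568 + 283.534*41.805 + 297.486*26.267
= 4898.614 + 11853.14 + 7814.065
= 24565.82 MJ
e = 24565.82 / 172.083 = 142.76 MJ/m^2

142.76 MJ/m^2


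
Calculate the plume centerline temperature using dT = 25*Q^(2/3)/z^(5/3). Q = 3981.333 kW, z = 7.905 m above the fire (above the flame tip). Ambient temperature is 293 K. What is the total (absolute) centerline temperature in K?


Q^(2/3) = 251.20
z^(5/3) = 31.369
dT = 25 * 251.20 / 31.369 = 200.20 K
T = 293 + 200.20 = 493.20 K

493.20 K


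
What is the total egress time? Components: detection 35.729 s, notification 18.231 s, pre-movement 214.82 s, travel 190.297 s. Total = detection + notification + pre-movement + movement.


Total = 35.729 + 18.231 + 214.82 + 190.297 = 459.077 s

459.077 s


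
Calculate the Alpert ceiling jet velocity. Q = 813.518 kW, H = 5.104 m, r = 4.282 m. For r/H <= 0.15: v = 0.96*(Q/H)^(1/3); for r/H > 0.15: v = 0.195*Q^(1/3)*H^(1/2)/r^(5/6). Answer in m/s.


r/H = 4.282 / 5.104 = 0.83895
r/H > 0.15, so v = 0.195*Q^(1/3)*H^(1/2)/r^(5/6)
Q^(1/3) = 9.3352
H^(1/2) = 2.2592
r^(5/6) = 3.3603
v = 0.195 * 9.3352 * 2.2592 / 3.3603 = 1.2239 m/s

1.2239 m/s


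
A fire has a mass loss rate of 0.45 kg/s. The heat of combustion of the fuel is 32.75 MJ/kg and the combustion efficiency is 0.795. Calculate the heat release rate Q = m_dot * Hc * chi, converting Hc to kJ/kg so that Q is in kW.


Hc = 32.75 MJ/kg = 32.75 * 1000 kJ/kg = 32750 kJ/kg
Q = 0.45 kg/s * 32750 kJ/kg * 0.795 = 11716 kW

11716 kW


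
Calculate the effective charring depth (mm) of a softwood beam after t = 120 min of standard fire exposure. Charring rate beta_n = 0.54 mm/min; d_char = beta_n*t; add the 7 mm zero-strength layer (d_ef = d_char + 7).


d_char = 0.54 * 120 = 64.8 mm
d_ef = 64.8 + 1.0*7 = 71.8 mm

71.8 mm


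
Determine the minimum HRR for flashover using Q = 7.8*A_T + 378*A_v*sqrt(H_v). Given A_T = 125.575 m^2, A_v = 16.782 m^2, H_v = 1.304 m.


7.8*A_T = 979.485
sqrt(H_v) = 1.1419
378*A_v*sqrt(H_v) = 7243.9
Q = 979.485 + 7243.9 = 8223.4 kW

8223.4 kW


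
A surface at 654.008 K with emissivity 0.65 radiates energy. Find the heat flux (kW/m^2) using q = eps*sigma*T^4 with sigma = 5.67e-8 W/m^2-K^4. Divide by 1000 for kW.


T^4 = 1.8295e+11
q = 0.65 * 5.67e-8 * 1.8295e+11 / 1000 = 6.7426 kW/m^2

6.7426 kW/m^2


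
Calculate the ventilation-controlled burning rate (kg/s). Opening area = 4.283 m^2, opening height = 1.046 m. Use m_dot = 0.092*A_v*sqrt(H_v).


sqrt(H_v) = 1.0227
m_dot = 0.092 * 4.283 * 1.0227 = 0.40300 kg/s

0.40300 kg/s


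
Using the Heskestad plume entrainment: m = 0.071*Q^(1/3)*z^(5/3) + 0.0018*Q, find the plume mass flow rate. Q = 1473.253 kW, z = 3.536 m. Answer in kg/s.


Q^(1/3) = 11.379
z^(5/3) = 8.2071
First term = 0.071 * 11.379 * 8.2071 = 6.6304
Second term = 0.0018 * 1473.253 = 2.6519
m = 9.2822 kg/s

9.2822 kg/s


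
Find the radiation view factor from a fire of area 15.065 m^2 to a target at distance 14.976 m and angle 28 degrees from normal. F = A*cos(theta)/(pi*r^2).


cos(28 deg) = 0.88295
pi*r^2 = 704.60
F = 15.065 * 0.88295 / 704.60 = 0.018878

0.018878


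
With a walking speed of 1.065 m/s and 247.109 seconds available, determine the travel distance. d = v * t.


d = 1.065 * 247.109 = 263.17 m

263.17 m


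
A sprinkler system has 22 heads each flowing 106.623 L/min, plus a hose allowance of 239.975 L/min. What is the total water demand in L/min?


Sprinkler demand = 22 * 106.623 = 2345.706 L/min
Total = 2345.706 + 239.975 = 2585.681 L/min

2585.681 L/min


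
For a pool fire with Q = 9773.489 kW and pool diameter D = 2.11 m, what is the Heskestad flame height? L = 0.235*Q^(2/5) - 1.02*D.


Q^(2/5) = 39.448
0.235 * Q^(2/5) = 9.2702
1.02 * D = 2.1522
L = 7.1180 m

7.1180 m


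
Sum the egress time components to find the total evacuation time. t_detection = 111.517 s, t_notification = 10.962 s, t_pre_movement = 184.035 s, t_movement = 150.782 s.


Total = 111.517 + 10.962 + 184.035 + 150.782 = 457.296 s

457.296 s


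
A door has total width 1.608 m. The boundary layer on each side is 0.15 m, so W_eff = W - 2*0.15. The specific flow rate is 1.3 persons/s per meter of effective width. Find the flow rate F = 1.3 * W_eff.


W_eff = 1.608 - 0.30 = 1.308 m
F = 1.3 * 1.308 = 1.7004 persons/s

1.7004 persons/s


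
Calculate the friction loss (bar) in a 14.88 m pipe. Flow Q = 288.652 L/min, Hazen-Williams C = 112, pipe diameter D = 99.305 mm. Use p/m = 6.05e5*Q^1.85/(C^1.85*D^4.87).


Q^1.85 = 35620
C^1.85 = 6180.9
D^4.87 = 5.3119e+09
p/m = 0.00065637 bar/m
p_total = 0.00065637 * 14.88 = 0.0097667 bar

0.0097667 bar


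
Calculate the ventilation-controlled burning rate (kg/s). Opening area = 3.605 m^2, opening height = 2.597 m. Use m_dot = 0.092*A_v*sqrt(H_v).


sqrt(H_v) = 1.6115
m_dot = 0.092 * 3.605 * 1.6115 = 0.53448 kg/s

0.53448 kg/s


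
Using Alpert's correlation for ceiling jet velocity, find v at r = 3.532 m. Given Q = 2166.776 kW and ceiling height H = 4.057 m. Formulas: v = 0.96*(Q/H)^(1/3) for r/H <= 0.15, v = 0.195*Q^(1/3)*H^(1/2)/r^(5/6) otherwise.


r/H = 3.532 / 4.057 = 0.87059
r/H > 0.15, so v = 0.195*Q^(1/3)*H^(1/2)/r^(5/6)
Q^(1/3) = 12.940
H^(1/2) = 2.0142
r^(5/6) = 2.8621
v = 0.195 * 12.940 * 2.0142 / 2.8621 = 1.7758 m/s

1.7758 m/s


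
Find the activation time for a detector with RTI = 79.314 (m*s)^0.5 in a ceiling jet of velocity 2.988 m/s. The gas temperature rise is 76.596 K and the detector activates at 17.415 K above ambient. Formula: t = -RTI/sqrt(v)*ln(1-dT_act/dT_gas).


dT_act/dT_gas = 0.22736
ln(1 - 0.22736) = -0.25794
t = -79.314 / sqrt(2.988) * -0.25794 = 11.835 s

11.835 s


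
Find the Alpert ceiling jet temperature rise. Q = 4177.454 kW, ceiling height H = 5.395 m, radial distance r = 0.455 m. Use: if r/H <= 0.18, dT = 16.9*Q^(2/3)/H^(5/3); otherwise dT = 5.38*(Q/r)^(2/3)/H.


r/H = 0.455 / 5.395 = 0.084337
r/H <= 0.18, so dT = 16.9*Q^(2/3)/H^(5/3)
Q^(2/3) = 259.38
H^(5/3) = 16.595
dT = 16.9 * 259.38 / 16.595 = 264.14 K

264.14 K


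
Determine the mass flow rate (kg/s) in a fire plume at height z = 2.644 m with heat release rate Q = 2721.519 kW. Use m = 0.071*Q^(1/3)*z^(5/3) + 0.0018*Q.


Q^(1/3) = 13.962
z^(5/3) = 5.0556
First term = 0.071 * 13.962 * 5.0556 = 5.0115
Second term = 0.0018 * 2721.519 = 4.8987
m = 9.9102 kg/s

9.9102 kg/s


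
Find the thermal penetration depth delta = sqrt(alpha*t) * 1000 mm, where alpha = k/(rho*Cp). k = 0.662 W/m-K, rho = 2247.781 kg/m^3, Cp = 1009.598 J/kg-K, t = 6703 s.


alpha = 0.662 / (2247.781 * 1009.598) = 2.9171e-07 m^2/s
alpha * t = 0.0019554
delta = sqrt(0.0019554) * 1000 = 44.219 mm

44.219 mm


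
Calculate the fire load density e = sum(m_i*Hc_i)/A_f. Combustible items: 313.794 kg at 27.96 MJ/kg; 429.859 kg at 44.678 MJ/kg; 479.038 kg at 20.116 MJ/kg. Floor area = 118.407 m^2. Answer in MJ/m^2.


Total energy = 313.794*27.96 + 429.859*44.678 + 479.038*20.116
= 8773.680 + 19205.24 + 9636.328
= 37615.25 MJ
e = 37615.25 / 118.407 = 317.68 MJ/m^2

317.68 MJ/m^2


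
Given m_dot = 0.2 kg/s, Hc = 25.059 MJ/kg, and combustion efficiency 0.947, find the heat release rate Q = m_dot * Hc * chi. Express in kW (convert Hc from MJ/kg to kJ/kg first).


Hc = 25.059 MJ/kg = 25.059 * 1000 kJ/kg = 25059 kJ/kg
Q = 0.2 kg/s * 25059 kJ/kg * 0.947 = 4746.2 kW

4746.2 kW


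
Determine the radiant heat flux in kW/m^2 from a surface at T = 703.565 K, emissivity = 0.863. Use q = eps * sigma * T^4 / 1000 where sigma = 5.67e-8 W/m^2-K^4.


T^4 = 2.4503e+11
q = 0.863 * 5.67e-8 * 2.4503e+11 / 1000 = 11.990 kW/m^2

11.990 kW/m^2


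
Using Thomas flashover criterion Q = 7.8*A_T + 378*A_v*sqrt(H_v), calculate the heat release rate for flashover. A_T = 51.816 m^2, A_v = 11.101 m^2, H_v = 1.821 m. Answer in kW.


7.8*A_T = 404.16
sqrt(H_v) = 1.3494
378*A_v*sqrt(H_v) = 5662.5
Q = 404.16 + 5662.5 = 6066.7 kW

6066.7 kW


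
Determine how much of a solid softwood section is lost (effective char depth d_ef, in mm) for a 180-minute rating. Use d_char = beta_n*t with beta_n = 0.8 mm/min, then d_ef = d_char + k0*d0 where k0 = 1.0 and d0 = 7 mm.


d_char = 0.8 * 180 = 144 mm
d_ef = 144 + 1.0*7 = 151 mm

151 mm


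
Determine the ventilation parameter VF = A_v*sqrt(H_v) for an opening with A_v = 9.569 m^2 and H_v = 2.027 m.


sqrt(H_v) = 1.4237
VF = 9.569 * 1.4237 = 13.624 m^(5/2)

13.624 m^(5/2)


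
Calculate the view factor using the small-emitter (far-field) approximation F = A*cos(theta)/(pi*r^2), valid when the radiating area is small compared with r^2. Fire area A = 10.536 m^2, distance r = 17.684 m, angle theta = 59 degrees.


cos(59 deg) = 0.51504
pi*r^2 = 982.45
F = 10.536 * 0.51504 / 982.45 = 0.0055234

0.0055234


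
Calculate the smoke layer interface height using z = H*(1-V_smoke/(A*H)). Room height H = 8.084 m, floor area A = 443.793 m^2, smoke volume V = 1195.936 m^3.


V/(A*H) = 0.33335
1 - 0.33335 = 0.66665
z = 8.084 * 0.66665 = 5.3892 m

5.3892 m


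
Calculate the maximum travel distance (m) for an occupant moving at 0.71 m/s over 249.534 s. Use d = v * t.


d = 0.71 * 249.534 = 177.17 m

177.17 m


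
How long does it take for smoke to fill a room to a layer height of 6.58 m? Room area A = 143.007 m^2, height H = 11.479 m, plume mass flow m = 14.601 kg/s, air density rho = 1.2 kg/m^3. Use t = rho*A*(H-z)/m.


H - z = 4.899 m
t = 1.2 * 143.007 * 4.899 / 14.601 = 57.579 s

57.579 s


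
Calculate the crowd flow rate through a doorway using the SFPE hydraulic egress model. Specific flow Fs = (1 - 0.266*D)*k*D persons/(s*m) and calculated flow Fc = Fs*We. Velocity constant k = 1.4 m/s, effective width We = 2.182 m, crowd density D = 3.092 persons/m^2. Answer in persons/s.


1 - 0.266*D = 1 - 0.266*3.092 = 0.17753
Fs = 0.17753 * 1.4 * 3.092 = 0.76848 persons/(s*m)
Fc = 0.76848 * 2.182 = 1.6768 persons/s

1.6768 persons/s


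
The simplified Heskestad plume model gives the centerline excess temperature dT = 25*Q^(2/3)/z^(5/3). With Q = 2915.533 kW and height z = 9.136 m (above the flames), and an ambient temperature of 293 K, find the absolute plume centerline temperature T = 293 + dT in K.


Q^(2/3) = 204.09
z^(5/3) = 39.926
dT = 25 * 204.09 / 39.926 = 127.79 K
T = 293 + 127.79 = 420.79 K

420.79 K


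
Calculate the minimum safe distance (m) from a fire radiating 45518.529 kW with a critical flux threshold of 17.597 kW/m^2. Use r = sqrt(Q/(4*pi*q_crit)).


4*pi*q_crit = 221.13
Q/(4*pi*q_crit) = 205.84
r = sqrt(205.84) = 14.347 m

14.347 m


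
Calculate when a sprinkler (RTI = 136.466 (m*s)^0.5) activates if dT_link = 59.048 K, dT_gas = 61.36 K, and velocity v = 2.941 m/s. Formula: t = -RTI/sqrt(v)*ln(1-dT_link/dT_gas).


dT_link/dT_gas = 0.96232
ln(1 - 0.96232) = -3.2786
t = -136.466 / sqrt(2.941) * -3.2786 = 260.90 s

260.90 s


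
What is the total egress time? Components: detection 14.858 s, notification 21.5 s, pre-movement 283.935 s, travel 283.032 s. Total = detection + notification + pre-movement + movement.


Total = 14.858 + 21.5 + 283.935 + 283.032 = 603.325 s

603.325 s


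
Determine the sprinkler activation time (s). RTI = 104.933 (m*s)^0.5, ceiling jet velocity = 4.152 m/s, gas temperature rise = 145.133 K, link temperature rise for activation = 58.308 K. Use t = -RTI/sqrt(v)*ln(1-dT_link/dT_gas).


dT_link/dT_gas = 0.40176
ln(1 - 0.40176) = -0.51376
t = -104.933 / sqrt(4.152) * -0.51376 = 26.457 s

26.457 s


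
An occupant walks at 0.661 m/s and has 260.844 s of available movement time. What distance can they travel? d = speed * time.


d = 0.661 * 260.844 = 172.42 m

172.42 m


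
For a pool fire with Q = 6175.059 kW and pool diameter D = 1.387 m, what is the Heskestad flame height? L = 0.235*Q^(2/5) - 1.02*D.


Q^(2/5) = 32.829
0.235 * Q^(2/5) = 7.7148
1.02 * D = 1.4147
L = 6.3001 m

6.3001 m


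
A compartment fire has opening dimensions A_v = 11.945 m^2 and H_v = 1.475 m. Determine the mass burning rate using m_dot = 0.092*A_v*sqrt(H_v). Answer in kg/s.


sqrt(H_v) = 1.2145
m_dot = 0.092 * 11.945 * 1.2145 = 1.3347 kg/s

1.3347 kg/s


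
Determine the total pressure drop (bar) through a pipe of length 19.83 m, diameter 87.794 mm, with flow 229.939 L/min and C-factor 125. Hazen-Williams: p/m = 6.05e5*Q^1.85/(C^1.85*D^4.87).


Q^1.85 = 23387
C^1.85 = 7573.3
D^4.87 = 2.9152e+09
p/m = 0.00064089 bar/m
p_total = 0.00064089 * 19.83 = 0.012709 bar

0.012709 bar


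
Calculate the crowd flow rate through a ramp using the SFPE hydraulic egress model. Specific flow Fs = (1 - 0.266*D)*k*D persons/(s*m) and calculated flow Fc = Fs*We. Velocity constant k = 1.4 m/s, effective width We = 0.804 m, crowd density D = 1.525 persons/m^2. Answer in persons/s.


1 - 0.266*D = 1 - 0.266*1.525 = 0.59435
Fs = 0.59435 * 1.4 * 1.525 = 1.2689 persons/(s*m)
Fc = 1.2689 * 0.804 = 1.0202 persons/s

1.0202 persons/s


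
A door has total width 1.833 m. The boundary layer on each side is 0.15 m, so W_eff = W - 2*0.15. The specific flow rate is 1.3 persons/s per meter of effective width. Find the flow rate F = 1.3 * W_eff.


W_eff = 1.833 - 0.30 = 1.533 m
F = 1.3 * 1.533 = 1.9929 persons/s

1.9929 persons/s


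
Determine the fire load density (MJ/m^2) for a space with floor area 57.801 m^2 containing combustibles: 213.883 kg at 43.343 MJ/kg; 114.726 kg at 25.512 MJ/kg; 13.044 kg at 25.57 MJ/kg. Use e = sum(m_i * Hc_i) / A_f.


Total energy = 213.883*43.343 + 114.726*25.512 + 13.044*25.57
= 9270.331 + 2926.890 + 333.5351
= 12530.76 MJ
e = 12530.76 / 57.801 = 216.79 MJ/m^2

216.79 MJ/m^2


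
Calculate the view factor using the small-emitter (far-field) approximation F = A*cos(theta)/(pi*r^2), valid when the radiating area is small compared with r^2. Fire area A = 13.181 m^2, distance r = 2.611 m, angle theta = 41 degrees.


cos(41 deg) = 0.75471
pi*r^2 = 21.417
F = 13.181 * 0.75471 / 21.417 = 0.46448

0.46448


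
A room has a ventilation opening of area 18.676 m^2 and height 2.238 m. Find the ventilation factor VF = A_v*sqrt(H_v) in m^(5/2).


sqrt(H_v) = 1.4960
VF = 18.676 * 1.4960 = 27.939 m^(5/2)

27.939 m^(5/2)


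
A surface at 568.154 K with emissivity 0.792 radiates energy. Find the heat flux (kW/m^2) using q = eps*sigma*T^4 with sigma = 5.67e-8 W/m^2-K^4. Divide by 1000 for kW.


T^4 = 1.0420e+11
q = 0.792 * 5.67e-8 * 1.0420e+11 / 1000 = 4.6792 kW/m^2

4.6792 kW/m^2


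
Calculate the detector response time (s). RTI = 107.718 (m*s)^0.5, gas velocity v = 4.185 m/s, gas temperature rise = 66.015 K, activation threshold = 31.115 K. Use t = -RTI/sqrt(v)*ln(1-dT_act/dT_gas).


dT_act/dT_gas = 0.47133
ln(1 - 0.47133) = -0.63740
t = -107.718 / sqrt(4.185) * -0.63740 = 33.562 s

33.562 s


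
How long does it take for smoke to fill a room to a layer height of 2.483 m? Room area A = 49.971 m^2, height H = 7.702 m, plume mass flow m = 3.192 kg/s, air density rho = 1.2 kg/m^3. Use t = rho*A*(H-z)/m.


H - z = 5.219 m
t = 1.2 * 49.971 * 5.219 / 3.192 = 98.045 s

98.045 s


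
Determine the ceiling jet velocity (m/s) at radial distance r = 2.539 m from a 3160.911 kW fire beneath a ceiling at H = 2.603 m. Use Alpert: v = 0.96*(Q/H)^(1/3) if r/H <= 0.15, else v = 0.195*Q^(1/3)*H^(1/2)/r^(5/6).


r/H = 2.539 / 2.603 = 0.97541
r/H > 0.15, so v = 0.195*Q^(1/3)*H^(1/2)/r^(5/6)
Q^(1/3) = 14.676
H^(1/2) = 1.6134
r^(5/6) = 2.1738
v = 0.195 * 14.676 * 1.6134 / 2.1738 = 2.1240 m/s

2.1240 m/s


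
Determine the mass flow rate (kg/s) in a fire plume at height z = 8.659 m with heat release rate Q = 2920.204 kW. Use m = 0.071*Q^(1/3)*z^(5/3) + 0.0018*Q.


Q^(1/3) = 14.293
z^(5/3) = 36.513
First term = 0.071 * 14.293 * 36.513 = 37.055
Second term = 0.0018 * 2920.204 = 5.2564
m = 42.311 kg/s

42.311 kg/s


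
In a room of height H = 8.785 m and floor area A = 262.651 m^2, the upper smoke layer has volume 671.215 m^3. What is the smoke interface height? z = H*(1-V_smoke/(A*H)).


V/(A*H) = 0.29090
1 - 0.29090 = 0.70910
z = 8.785 * 0.70910 = 6.2295 m

6.2295 m


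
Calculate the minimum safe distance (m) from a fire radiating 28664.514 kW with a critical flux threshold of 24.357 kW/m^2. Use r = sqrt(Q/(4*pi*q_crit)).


4*pi*q_crit = 306.08
Q/(4*pi*q_crit) = 93.651
r = sqrt(93.651) = 9.6773 m

9.6773 m


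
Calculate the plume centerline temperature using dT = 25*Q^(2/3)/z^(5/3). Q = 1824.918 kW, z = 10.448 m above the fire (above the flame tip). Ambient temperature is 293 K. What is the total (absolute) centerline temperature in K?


Q^(2/3) = 149.34
z^(5/3) = 49.933
dT = 25 * 149.34 / 49.933 = 74.768 K
T = 293 + 74.768 = 367.77 K

367.77 K


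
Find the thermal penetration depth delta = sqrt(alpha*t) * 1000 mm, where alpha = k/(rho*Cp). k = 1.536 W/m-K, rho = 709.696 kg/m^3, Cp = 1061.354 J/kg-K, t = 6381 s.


alpha = 1.536 / (709.696 * 1061.354) = 2.0392e-06 m^2/s
alpha * t = 0.013012
delta = sqrt(0.013012) * 1000 = 114.07 mm

114.07 mm


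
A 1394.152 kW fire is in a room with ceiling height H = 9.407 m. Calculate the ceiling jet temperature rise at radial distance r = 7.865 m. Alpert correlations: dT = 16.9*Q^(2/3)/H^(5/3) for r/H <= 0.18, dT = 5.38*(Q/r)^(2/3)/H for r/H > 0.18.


r/H = 7.865 / 9.407 = 0.83608
r/H > 0.18, so dT = 5.38*(Q/r)^(2/3)/H
Q/r = 177.26
(Q/r)^(2/3) = 31.555
dT = 5.38 * 31.555 / 9.407 = 18.047 K

18.047 K


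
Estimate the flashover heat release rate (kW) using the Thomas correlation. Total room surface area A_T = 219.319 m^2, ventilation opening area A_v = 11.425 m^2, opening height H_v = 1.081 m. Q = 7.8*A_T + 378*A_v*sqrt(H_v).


7.8*A_T = 1710.7
sqrt(H_v) = 1.0397
378*A_v*sqrt(H_v) = 4490.2
Q = 1710.7 + 4490.2 = 6200.8 kW

6200.8 kW


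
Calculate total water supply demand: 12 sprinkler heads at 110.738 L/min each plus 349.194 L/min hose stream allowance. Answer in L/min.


Sprinkler demand = 12 * 110.738 = 1328.856 L/min
Total = 1328.856 + 349.194 = 1678.05 L/min

1678.05 L/min


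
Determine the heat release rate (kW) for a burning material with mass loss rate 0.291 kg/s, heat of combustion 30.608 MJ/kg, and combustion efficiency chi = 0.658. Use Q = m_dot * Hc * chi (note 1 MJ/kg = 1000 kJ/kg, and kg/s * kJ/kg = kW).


Hc = 30.608 MJ/kg = 30.608 * 1000 kJ/kg = 30608 kJ/kg
Q = 0.291 kg/s * 30608 kJ/kg * 0.658 = 5860.8 kW

5860.8 kW


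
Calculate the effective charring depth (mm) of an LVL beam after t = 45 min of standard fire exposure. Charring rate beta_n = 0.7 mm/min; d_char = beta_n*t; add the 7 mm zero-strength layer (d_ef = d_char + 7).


d_char = 0.7 * 45 = 31.5 mm
d_ef = 31.5 + 1.0*7 = 38.5 mm

38.5 mm


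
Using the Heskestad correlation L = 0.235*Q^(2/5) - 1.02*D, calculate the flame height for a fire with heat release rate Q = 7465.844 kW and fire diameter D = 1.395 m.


Q^(2/5) = 35.419
0.235 * Q^(2/5) = 8.3234
1.02 * D = 1.4229
L = 6.9005 m

6.9005 m


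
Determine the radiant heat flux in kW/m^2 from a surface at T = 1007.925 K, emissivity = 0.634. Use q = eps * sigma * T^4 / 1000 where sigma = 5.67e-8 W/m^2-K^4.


T^4 = 1.0321e+12
q = 0.634 * 5.67e-8 * 1.0321e+12 / 1000 = 37.101 kW/m^2

37.101 kW/m^2


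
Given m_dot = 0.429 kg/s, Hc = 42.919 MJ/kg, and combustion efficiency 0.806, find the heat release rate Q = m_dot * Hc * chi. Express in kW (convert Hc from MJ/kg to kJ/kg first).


Hc = 42.919 MJ/kg = 42.919 * 1000 kJ/kg = 42919 kJ/kg
Q = 0.429 kg/s * 42919 kJ/kg * 0.806 = 14840 kW

14840 kW


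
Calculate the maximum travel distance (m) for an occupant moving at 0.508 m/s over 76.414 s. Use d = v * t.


d = 0.508 * 76.414 = 38.818 m

38.818 m


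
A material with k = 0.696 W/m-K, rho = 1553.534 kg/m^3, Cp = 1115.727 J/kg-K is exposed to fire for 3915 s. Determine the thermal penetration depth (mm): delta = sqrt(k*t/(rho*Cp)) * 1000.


alpha = 0.696 / (1553.534 * 1115.727) = 4.0154e-07 m^2/s
alpha * t = 0.0015720
delta = sqrt(0.0015720) * 1000 = 39.649 mm

39.649 mm


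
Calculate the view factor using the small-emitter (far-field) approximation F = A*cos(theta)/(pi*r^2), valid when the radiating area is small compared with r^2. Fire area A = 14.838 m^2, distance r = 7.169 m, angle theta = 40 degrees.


cos(40 deg) = 0.76604
pi*r^2 = 161.46
F = 14.838 * 0.76604 / 161.46 = 0.070398

0.070398


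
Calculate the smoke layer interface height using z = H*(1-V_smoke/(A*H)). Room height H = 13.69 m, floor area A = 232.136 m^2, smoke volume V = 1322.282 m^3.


V/(A*H) = 0.41608
1 - 0.41608 = 0.58392
z = 13.69 * 0.58392 = 7.9938 m

7.9938 m


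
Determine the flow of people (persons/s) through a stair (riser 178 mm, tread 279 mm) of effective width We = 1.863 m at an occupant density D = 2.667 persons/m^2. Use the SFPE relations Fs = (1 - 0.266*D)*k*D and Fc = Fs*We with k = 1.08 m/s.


1 - 0.266*D = 1 - 0.266*2.667 = 0.29058
Fs = 0.29058 * 1.08 * 2.667 = 0.83697 persons/(s*m)
Fc = 0.83697 * 1.863 = 1.5593 persons/s

1.5593 persons/s


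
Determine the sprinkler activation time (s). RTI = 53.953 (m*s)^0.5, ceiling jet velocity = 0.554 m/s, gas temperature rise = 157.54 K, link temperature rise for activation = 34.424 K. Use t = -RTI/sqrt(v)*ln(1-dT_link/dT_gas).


dT_link/dT_gas = 0.21851
ln(1 - 0.21851) = -0.24655
t = -53.953 / sqrt(0.554) * -0.24655 = 17.872 s

17.872 s


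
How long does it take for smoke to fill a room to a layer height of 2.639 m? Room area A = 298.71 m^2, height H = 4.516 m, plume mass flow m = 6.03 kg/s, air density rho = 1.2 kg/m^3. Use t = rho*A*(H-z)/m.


H - z = 1.877 m
t = 1.2 * 298.71 * 1.877 / 6.03 = 111.58 s

111.58 s


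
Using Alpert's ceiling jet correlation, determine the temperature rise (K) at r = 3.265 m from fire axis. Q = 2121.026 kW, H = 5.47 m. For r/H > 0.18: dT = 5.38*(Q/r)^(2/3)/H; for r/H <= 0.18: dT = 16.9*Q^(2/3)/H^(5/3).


r/H = 3.265 / 5.47 = 0.59689
r/H > 0.18, so dT = 5.38*(Q/r)^(2/3)/H
Q/r = 649.63
(Q/r)^(2/3) = 75.008
dT = 5.38 * 75.008 / 5.47 = 73.774 K

73.774 K


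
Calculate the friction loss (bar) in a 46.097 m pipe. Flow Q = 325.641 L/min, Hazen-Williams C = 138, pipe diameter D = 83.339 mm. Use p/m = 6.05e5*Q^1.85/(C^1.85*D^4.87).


Q^1.85 = 44521
C^1.85 = 9094.4
D^4.87 = 2.2622e+09
p/m = 0.0013092 bar/m
p_total = 0.0013092 * 46.097 = 0.060351 bar

0.060351 bar


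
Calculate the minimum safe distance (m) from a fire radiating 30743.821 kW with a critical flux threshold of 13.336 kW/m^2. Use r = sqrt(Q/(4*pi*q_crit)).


4*pi*q_crit = 167.59
Q/(4*pi*q_crit) = 183.45
r = sqrt(183.45) = 13.544 m

13.544 m


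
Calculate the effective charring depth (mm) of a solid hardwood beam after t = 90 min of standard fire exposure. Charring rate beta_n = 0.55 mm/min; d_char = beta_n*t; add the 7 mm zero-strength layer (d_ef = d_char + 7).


d_char = 0.55 * 90 = 49.5 mm
d_ef = 49.5 + 1.0*7 = 56.5 mm

56.5 mm


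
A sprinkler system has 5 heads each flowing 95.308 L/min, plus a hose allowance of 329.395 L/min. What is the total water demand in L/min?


Sprinkler demand = 5 * 95.308 = 476.54 L/min
Total = 476.54 + 329.395 = 805.935 L/min

805.935 L/min


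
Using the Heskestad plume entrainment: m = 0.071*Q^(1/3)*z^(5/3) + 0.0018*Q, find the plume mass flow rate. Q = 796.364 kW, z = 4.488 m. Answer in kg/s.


Q^(1/3) = 9.2691
z^(5/3) = 12.211
First term = 0.071 * 9.2691 * 12.211 = 8.0362
Second term = 0.0018 * 796.364 = 1.4335
m = 9.4696 kg/s

9.4696 kg/s


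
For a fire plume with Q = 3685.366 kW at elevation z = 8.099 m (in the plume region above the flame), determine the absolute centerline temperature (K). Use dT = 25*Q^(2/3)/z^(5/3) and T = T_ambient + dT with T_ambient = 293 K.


Q^(2/3) = 238.59
z^(5/3) = 32.663
dT = 25 * 238.59 / 32.663 = 182.62 K
T = 293 + 182.62 = 475.62 K

475.62 K


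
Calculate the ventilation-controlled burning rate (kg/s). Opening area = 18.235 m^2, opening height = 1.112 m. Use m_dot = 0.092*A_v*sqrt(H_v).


sqrt(H_v) = 1.0545
m_dot = 0.092 * 18.235 * 1.0545 = 1.7691 kg/s

1.7691 kg/s


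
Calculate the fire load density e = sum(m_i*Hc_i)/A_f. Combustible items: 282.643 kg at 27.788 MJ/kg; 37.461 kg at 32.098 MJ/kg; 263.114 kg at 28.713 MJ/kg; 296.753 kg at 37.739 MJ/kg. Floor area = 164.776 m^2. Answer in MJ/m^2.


Total energy = 282.643*27.788 + 37.461*32.098 + 263.114*28.713 + 296.753*37.739
= 7854.084 + 1202.423 + 7554.792 + 11199.16
= 27810.46 MJ
e = 27810.46 / 164.776 = 168.78 MJ/m^2

168.78 MJ/m^2


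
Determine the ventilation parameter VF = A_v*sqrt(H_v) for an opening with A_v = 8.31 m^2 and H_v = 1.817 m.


sqrt(H_v) = 1.3480
VF = 8.31 * 1.3480 = 11.202 m^(5/2)

11.202 m^(5/2)


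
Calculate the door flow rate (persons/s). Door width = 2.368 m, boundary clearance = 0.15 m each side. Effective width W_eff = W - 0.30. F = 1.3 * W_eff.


W_eff = 2.368 - 0.30 = 2.068 m
F = 1.3 * 2.068 = 2.6884 persons/s

2.6884 persons/s


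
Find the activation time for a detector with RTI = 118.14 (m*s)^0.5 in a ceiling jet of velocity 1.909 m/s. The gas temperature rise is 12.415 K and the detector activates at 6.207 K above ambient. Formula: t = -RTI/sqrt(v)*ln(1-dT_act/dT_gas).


dT_act/dT_gas = 0.49996
ln(1 - 0.49996) = -0.69307
t = -118.14 / sqrt(1.909) * -0.69307 = 59.261 s

59.261 s


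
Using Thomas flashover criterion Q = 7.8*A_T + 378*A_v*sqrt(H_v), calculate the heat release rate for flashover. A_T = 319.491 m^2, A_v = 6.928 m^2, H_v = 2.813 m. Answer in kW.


7.8*A_T = 2492.0
sqrt(H_v) = 1.6772
378*A_v*sqrt(H_v) = 4392.2
Q = 2492.0 + 4392.2 = 6884.3 kW

6884.3 kW


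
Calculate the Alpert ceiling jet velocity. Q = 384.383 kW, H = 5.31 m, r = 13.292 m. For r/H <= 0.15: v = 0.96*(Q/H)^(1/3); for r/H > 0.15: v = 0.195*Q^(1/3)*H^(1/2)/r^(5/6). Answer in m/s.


r/H = 13.292 / 5.31 = 2.5032
r/H > 0.15, so v = 0.195*Q^(1/3)*H^(1/2)/r^(5/6)
Q^(1/3) = 7.2709
H^(1/2) = 2.3043
r^(5/6) = 8.6363
v = 0.195 * 7.2709 * 2.3043 / 8.6363 = 0.37831 m/s

0.37831 m/s


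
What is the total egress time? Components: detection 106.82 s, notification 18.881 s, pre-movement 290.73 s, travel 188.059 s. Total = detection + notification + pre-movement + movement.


Total = 106.82 + 18.881 + 290.73 + 188.059 = 604.49 s

604.49 s


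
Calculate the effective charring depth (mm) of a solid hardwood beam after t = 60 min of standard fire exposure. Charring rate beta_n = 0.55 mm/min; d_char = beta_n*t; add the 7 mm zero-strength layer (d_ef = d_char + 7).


d_char = 0.55 * 60 = 33 mm
d_ef = 33 + 1.0*7 = 40 mm

40 mm


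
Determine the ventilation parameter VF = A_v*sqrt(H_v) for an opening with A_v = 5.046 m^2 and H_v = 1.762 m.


sqrt(H_v) = 1.3274
VF = 5.046 * 1.3274 = 6.6981 m^(5/2)

6.6981 m^(5/2)


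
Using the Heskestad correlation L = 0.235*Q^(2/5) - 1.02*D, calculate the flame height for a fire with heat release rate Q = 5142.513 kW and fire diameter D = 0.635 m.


Q^(2/5) = 30.512
0.235 * Q^(2/5) = 7.1703
1.02 * D = 0.64770
L = 6.5226 m

6.5226 m


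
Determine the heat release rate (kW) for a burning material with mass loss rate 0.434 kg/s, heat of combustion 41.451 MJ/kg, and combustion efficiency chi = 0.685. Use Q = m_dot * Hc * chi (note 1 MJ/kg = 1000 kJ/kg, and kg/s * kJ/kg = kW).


Hc = 41.451 MJ/kg = 41.451 * 1000 kJ/kg = 41451 kJ/kg
Q = 0.434 kg/s * 41451 kJ/kg * 0.685 = 12323 kW

12323 kW


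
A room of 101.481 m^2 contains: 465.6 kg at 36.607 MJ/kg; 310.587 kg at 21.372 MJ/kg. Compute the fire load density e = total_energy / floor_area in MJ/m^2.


Total energy = 465.6*36.607 + 310.587*21.372
= 17044.22 + 6637.865
= 23682.08 MJ
e = 23682.08 / 101.481 = 233.36 MJ/m^2

233.36 MJ/m^2


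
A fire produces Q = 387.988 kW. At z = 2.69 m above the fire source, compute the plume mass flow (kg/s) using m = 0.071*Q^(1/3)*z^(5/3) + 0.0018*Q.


Q^(1/3) = 7.2936
z^(5/3) = 5.2030
First term = 0.071 * 7.2936 * 5.2030 = 2.6943
Second term = 0.0018 * 387.988 = 0.69838
m = 3.3927 kg/s

3.3927 kg/s


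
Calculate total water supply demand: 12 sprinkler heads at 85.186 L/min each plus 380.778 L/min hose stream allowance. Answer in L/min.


Sprinkler demand = 12 * 85.186 = 1022.232 L/min
Total = 1022.232 + 380.778 = 1403.01 L/min

1403.01 L/min


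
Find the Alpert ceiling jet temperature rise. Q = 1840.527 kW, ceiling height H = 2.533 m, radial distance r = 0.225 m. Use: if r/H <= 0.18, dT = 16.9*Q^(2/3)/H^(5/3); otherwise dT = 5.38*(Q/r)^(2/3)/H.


r/H = 0.225 / 2.533 = 0.088827
r/H <= 0.18, so dT = 16.9*Q^(2/3)/H^(5/3)
Q^(2/3) = 150.19
H^(5/3) = 4.7068
dT = 16.9 * 150.19 / 4.7068 = 539.25 K

539.25 K


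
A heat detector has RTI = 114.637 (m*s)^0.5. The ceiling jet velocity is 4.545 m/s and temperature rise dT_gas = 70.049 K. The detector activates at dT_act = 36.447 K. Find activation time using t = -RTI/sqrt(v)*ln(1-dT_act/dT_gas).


dT_act/dT_gas = 0.52031
ln(1 - 0.52031) = -0.73461
t = -114.637 / sqrt(4.545) * -0.73461 = 39.502 s

39.502 s


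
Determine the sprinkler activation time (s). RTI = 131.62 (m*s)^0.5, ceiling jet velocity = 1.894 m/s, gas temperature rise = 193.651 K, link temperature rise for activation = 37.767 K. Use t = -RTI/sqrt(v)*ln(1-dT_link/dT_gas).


dT_link/dT_gas = 0.19503
ln(1 - 0.19503) = -0.21695
t = -131.62 / sqrt(1.894) * -0.21695 = 20.748 s

20.748 s


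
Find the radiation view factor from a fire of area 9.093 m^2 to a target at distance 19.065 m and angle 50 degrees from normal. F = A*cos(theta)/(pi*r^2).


cos(50 deg) = 0.64279
pi*r^2 = 1141.9
F = 9.093 * 0.64279 / 1141.9 = 0.0051186

0.0051186


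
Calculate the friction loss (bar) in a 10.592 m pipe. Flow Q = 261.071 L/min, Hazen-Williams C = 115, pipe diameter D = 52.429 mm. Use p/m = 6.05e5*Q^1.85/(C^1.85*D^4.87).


Q^1.85 = 29580
C^1.85 = 6490.7
D^4.87 = 2.3676e+08
p/m = 0.011645 bar/m
p_total = 0.011645 * 10.592 = 0.12335 bar

0.12335 bar


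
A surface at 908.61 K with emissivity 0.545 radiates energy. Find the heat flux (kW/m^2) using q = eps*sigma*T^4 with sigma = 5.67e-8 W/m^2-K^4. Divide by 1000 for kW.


T^4 = 6.8157e+11
q = 0.545 * 5.67e-8 * 6.8157e+11 / 1000 = 21.062 kW/m^2

21.062 kW/m^2


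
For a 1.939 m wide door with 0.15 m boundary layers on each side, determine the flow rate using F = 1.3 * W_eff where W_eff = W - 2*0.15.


W_eff = 1.939 - 0.30 = 1.639 m
F = 1.3 * 1.639 = 2.1307 persons/s

2.1307 persons/s


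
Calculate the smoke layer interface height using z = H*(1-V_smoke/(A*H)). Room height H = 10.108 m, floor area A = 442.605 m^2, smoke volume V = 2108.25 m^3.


V/(A*H) = 0.47124
1 - 0.47124 = 0.52876
z = 10.108 * 0.52876 = 5.3447 m

5.3447 m


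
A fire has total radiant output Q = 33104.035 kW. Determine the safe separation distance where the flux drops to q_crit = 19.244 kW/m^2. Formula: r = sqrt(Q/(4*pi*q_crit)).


4*pi*q_crit = 241.83
Q/(4*pi*q_crit) = 136.89
r = sqrt(136.89) = 11.700 m

11.700 m


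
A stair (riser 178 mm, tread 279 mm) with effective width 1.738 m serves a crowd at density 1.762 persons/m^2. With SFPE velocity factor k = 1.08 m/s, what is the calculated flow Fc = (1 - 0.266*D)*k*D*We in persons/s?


1 - 0.266*D = 1 - 0.266*1.762 = 0.53131
Fs = 0.53131 * 1.08 * 1.762 = 1.0111 persons/(s*m)
Fc = 1.0111 * 1.738 = 1.7572 persons/s

1.7572 persons/s


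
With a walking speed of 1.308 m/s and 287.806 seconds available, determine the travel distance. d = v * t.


d = 1.308 * 287.806 = 376.45 m

376.45 m


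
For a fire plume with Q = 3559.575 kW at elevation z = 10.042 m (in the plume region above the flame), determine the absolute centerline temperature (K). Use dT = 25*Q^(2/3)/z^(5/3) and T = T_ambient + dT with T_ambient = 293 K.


Q^(2/3) = 233.13
z^(5/3) = 46.741
dT = 25 * 233.13 / 46.741 = 124.69 K
T = 293 + 124.69 = 417.69 K

417.69 K


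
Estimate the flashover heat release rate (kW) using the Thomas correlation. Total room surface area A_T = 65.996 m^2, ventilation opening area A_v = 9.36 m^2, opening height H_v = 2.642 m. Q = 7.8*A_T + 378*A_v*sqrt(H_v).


7.8*A_T = 514.77
sqrt(H_v) = 1.6254
378*A_v*sqrt(H_v) = 5750.9
Q = 514.77 + 5750.9 = 6265.6 kW

6265.6 kW


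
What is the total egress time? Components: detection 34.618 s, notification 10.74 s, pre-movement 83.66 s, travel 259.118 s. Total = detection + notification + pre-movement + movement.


Total = 34.618 + 10.74 + 83.66 + 259.118 = 388.136 s

388.136 s


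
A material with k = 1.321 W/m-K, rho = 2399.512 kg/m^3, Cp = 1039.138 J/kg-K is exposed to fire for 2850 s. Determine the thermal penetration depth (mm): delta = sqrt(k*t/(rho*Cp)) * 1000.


alpha = 1.321 / (2399.512 * 1039.138) = 5.2979e-07 m^2/s
alpha * t = 0.0015099
delta = sqrt(0.0015099) * 1000 = 38.858 mm

38.858 mm


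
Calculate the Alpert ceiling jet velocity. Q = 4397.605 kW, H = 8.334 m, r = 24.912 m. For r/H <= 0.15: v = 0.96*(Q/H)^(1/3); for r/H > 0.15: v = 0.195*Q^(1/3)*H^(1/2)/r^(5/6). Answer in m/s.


r/H = 24.912 / 8.334 = 2.9892
r/H > 0.15, so v = 0.195*Q^(1/3)*H^(1/2)/r^(5/6)
Q^(1/3) = 16.383
H^(1/2) = 2.8869
r^(5/6) = 14.577
v = 0.195 * 16.383 * 2.8869 / 14.577 = 0.63269 m/s

0.63269 m/s


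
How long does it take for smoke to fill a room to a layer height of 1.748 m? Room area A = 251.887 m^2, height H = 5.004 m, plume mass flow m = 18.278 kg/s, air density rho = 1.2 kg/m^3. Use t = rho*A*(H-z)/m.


H - z = 3.256 m
t = 1.2 * 251.887 * 3.256 / 18.278 = 53.845 s

53.845 s


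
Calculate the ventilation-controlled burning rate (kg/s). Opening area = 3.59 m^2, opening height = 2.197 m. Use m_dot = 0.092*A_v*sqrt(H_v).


sqrt(H_v) = 1.4822
m_dot = 0.092 * 3.59 * 1.4822 = 0.48955 kg/s

0.48955 kg/s


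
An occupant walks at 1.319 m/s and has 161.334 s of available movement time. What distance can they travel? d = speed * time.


d = 1.319 * 161.334 = 212.80 m

212.80 m


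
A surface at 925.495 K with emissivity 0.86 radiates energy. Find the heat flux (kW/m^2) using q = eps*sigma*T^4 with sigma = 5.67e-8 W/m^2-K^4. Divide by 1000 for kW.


T^4 = 7.3366e+11
q = 0.86 * 5.67e-8 * 7.3366e+11 / 1000 = 35.775 kW/m^2

35.775 kW/m^2


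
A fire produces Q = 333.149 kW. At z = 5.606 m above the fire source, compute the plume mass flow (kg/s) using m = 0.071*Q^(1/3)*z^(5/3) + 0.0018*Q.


Q^(1/3) = 6.9323
z^(5/3) = 17.691
First term = 0.071 * 6.9323 * 17.691 = 8.7075
Second term = 0.0018 * 333.149 = 0.59967
m = 9.3072 kg/s

9.3072 kg/s


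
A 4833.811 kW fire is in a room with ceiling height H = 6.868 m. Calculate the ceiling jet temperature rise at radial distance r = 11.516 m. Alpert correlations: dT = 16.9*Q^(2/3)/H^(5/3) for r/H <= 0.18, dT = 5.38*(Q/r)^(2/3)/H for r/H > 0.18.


r/H = 11.516 / 6.868 = 1.6768
r/H > 0.18, so dT = 5.38*(Q/r)^(2/3)/H
Q/r = 419.75
(Q/r)^(2/3) = 56.061
dT = 5.38 * 56.061 / 6.868 = 43.915 K

43.915 K


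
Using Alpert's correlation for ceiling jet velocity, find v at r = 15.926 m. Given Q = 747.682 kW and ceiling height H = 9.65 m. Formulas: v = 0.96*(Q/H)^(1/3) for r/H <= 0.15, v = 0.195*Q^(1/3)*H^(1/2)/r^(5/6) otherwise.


r/H = 15.926 / 9.65 = 1.6504
r/H > 0.15, so v = 0.195*Q^(1/3)*H^(1/2)/r^(5/6)
Q^(1/3) = 9.0762
H^(1/2) = 3.1064
r^(5/6) = 10.041
v = 0.195 * 9.0762 * 3.1064 / 10.041 = 0.54758 m/s

0.54758 m/s


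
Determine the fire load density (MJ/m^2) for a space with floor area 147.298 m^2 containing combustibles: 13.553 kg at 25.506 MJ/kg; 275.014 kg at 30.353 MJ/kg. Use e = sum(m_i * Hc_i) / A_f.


Total energy = 13.553*25.506 + 275.014*30.353
= 345.6828 + 8347.500
= 8693.183 MJ
e = 8693.183 / 147.298 = 59.018 MJ/m^2

59.018 MJ/m^2


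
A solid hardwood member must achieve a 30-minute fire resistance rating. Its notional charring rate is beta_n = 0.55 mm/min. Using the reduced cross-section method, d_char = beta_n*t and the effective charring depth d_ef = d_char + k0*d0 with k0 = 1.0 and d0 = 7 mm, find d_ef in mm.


d_char = 0.55 * 30 = 16.5 mm
d_ef = 16.5 + 1.0*7 = 23.5 mm

23.5 mm


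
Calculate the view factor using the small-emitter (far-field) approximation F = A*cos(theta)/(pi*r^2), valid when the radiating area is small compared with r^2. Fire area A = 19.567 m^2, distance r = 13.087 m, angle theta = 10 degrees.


cos(10 deg) = 0.98481
pi*r^2 = 538.06
F = 19.567 * 0.98481 / 538.06 = 0.035813

0.035813


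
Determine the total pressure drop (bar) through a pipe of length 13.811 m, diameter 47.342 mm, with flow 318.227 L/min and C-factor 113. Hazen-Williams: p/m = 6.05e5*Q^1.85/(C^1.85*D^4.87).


Q^1.85 = 42664
C^1.85 = 6283.4
D^4.87 = 1.4403e+08
p/m = 0.028522 bar/m
p_total = 0.028522 * 13.811 = 0.39391 bar

0.39391 bar
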